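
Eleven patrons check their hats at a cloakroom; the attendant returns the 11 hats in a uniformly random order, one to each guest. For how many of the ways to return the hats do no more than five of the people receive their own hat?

39893116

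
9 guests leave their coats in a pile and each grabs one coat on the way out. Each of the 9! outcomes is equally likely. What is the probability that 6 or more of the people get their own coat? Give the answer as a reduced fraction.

41/72576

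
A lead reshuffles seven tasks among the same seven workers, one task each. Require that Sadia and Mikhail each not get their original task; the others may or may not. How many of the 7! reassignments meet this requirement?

3720

Inclusion-exclusion on the 2 forbidden self-matches:
Σ_{j=0}^{2} (-1)^j C(2,j)(7-j)!
= C(2,0)·7! - C(2,1)·6! + C(2,2)·5!
= 5040 - 1440 + 120
= 3720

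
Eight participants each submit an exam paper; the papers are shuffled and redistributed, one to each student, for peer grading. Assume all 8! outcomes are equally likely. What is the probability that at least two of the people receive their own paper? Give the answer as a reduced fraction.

2131/8064

Favorable outcomes: Σ_{i≥2} C(8,i)·!(8-i) = 28·265 + 56·44 + 70·9 + 56·2 + 28·1 + 8·0 + 1·1 = 10655.
Total outcomes: 8! = 40320.
Probability = 10655/40320 = 2131/8064.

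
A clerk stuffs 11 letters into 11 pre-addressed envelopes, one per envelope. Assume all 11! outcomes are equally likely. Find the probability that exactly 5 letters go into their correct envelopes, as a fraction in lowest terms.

53/17280

Favorable outcomes: C(11,5)·!6 = 462·265 = 122430.
Total outcomes: 11! = 39916800.
Probability = 122430/39916800 = 53/17280.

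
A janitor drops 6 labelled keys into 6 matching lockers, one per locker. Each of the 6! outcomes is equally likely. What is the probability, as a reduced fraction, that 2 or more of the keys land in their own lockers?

191/720

Favorable outcomes: Σ_{i≥2} C(6,i)·!(6-i) = 15·9 + 20·2 + 15·1 + 6·0 + 1·1 = 191.
Total outcomes: 6! = 720.
Probability = 191/720 = 191/720.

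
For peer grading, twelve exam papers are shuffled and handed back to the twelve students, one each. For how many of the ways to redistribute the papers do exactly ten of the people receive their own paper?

66

Pick the 10 fixed positions: C(12,10) = 66 ways.
The other 2 form a derangement: !2 = 1.
Total: 66 × 1 = 66.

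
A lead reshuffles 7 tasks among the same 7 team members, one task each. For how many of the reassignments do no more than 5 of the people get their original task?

5039

Sum C(7,i)·!(7-i) for i = 0..5:
  i=0: C(7,0)·!7 = 1·1854 = 1854
  i=1: C(7,1)·!6 = 7·265 = 1855
  i=2: C(7,2)·!5 = 21·44 = 924
  i=3: C(7,3)·!4 = 35·9 = 315
  i=4: C(7,4)·!3 = 35·2 = 70
  i=5: C(7,5)·!2 = 21·1 = 21
Total = 5039.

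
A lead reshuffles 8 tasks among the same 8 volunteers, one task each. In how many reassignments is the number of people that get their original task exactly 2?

Choose which 2 of the 8 are fixed: C(8,2) = 28.
The remaining 6 must be deranged: !6 = 265.
Total: 28 × 265 = 7420.

7420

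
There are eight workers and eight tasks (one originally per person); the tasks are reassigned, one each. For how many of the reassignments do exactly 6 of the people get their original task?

Choose which 6 of the 8 are fixed: C(8,6) = 28.
The remaining 2 must be deranged: !2 = 1.
Total: 28 × 1 = 28.

28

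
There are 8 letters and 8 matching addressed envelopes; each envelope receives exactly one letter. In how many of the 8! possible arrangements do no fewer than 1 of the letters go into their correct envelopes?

Sum C(8,i)·!(8-i) for i = 1..8:
  i=1: C(8,1)·!7 = 8·1854 = 14832
  i=2: C(8,2)·!6 = 28·265 = 7420
  i=3: C(8,3)·!5 = 56·44 = 2464
  i=4: C(8,4)·!4 = 70·9 = 630
  i=5: C(8,5)·!3 = 56·2 = 112
  i=6: C(8,6)·!2 = 28·1 = 28
  i=7: C(8,7)·!1 = 8·0 = 0
  i=8: C(8,8)·!0 = 1·1 = 1
Total = 25487.

25487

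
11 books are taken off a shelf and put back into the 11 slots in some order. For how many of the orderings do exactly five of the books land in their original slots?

Pick the 5 fixed positions: C(11,5) = 462 ways.
The other 6 form a derangement: !6 = 265.
Total: 462 × 265 = 122430.

122430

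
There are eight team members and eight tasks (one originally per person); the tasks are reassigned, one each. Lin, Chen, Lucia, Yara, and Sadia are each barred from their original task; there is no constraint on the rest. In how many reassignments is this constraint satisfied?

21234

Let A_j be the event that the j-th constrained one is fixed. By inclusion-exclusion over the 5 events:
Σ_{j=0}^{5} (-1)^j C(5,j)(8-j)!
= C(5,0)·8! - C(5,1)·7! + C(5,2)·6! - C(5,3)·5! + C(5,4)·4! - C(5,5)·3!
= 40320 - 25200 + 7200 - 1200 + 120 - 6
= 21234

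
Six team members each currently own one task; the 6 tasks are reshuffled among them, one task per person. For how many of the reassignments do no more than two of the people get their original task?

664

Sum C(6,i)·!(6-i) for i = 0..2:
  i=0: C(6,0)·!6 = 1·265 = 265
  i=1: C(6,1)·!5 = 6·44 = 264
  i=2: C(6,2)·!4 = 15·9 = 135
Total = 664.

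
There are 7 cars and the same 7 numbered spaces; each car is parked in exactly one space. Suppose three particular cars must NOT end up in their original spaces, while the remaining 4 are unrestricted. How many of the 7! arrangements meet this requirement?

Inclusion-exclusion on the 3 forbidden self-matches:
Σ_{j=0}^{3} (-1)^j C(3,j)(7-j)!
= C(3,0)·7! - C(3,1)·6! + C(3,2)·5! - C(3,3)·4!
= 5040 - 2160 + 360 - 24
= 3216

3216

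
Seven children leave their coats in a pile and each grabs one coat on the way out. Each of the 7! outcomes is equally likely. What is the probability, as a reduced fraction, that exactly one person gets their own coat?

Favorable outcomes: C(7,1)·!6 = 7·265 = 1855.
Total outcomes: 7! = 5040.
Probability = 1855/5040 = 53/144.

53/144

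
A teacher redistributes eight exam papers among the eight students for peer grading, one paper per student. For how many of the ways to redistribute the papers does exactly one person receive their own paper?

Choose which one of the 8 is fixed: C(8,1) = 8.
The other 7 form a derangement: !7 = 1854.
Total: 8 × 1854 = 14832.

14832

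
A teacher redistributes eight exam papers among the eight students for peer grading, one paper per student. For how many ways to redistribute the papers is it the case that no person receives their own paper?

14833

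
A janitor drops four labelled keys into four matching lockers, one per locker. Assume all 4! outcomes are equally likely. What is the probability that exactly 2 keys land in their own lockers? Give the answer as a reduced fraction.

1/4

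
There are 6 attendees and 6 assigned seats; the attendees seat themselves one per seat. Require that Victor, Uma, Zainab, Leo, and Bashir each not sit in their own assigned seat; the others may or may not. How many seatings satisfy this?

309

Let A_j be the event that the j-th constrained one is fixed. By inclusion-exclusion over the 5 events:
Σ_{j=0}^{5} (-1)^j C(5,j)(6-j)!
= C(5,0)·6! - C(5,1)·5! + C(5,2)·4! - C(5,3)·3! + C(5,4)·2! - C(5,5)·1!
= 720 - 600 + 240 - 60 + 10 - 1
= 309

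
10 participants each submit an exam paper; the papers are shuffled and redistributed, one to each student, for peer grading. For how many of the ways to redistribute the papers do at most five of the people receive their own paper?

Sum C(10,i)·!(10-i) for i = 0..5:
  i=0: C(10,0)·!10 = 1·1334961 = 1334961
  i=1: C(10,1)·!9 = 10·133496 = 1334960
  i=2: C(10,2)·!8 = 45·14833 = 667485
  i=3: C(10,3)·!7 = 120·1854 = 222480
  i=4: C(10,4)·!6 = 210·265 = 55650
  i=5: C(10,5)·!5 = 252·44 = 11088
Total = 3626624.

3626624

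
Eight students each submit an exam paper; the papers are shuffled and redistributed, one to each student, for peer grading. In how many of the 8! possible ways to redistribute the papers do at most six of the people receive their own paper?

# with exactly i fixed is C(8,i)·!(8-i); sum over i=0..6:
  i=0: C(8,0)·!8 = 1·14833 = 14833
  i=1: C(8,1)·!7 = 8·1854 = 14832
  i=2: C(8,2)·!6 = 28·265 = 7420
  i=3: C(8,3)·!5 = 56·44 = 2464
  i=4: C(8,4)·!4 = 70·9 = 630
  i=5: C(8,5)·!3 = 56·2 = 112
  i=6: C(8,6)·!2 = 28·1 = 28
Total = 40319.

40319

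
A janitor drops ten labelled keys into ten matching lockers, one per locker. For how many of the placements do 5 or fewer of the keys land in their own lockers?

# with exactly i fixed is C(10,i)·!(10-i); sum over i=0..5:
  i=0: C(10,0)·!10 = 1·1334961 = 1334961
  i=1: C(10,1)·!9 = 10·133496 = 1334960
  i=2: C(10,2)·!8 = 45·14833 = 667485
  i=3: C(10,3)·!7 = 120·1854 = 222480
  i=4: C(10,4)·!6 = 210·265 = 55650
  i=5: C(10,5)·!5 = 252·44 = 11088
Total = 3626624.

3626624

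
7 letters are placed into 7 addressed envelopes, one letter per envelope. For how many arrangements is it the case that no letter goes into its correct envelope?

!7 = 7! · Σ_{k=0}^{7} (-1)^k/k!
= 7! - 7!/1! + 7!/2! - 7!/3! + 7!/4! - 7!/5! + 7!/6! - 7!/7!
= 5040 - 5040 + 2520 - 840 + 210 - 42 + 7 - 1
= 1854

1854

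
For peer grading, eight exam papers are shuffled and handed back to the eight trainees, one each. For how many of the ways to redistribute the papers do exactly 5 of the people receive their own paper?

Pick the 5 fixed positions: C(8,5) = 56 ways.
The other 3 form a derangement: !3 = 2.
Total: 56 × 2 = 112.

112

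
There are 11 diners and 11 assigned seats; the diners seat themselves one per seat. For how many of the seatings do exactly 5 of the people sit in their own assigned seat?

Choose which 5 of the 11 are fixed: C(11,5) = 462.
The remaining 6 must be deranged: !6 = 265.
Total: 462 × 265 = 122430.

122430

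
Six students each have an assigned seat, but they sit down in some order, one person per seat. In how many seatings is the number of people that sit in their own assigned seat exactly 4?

15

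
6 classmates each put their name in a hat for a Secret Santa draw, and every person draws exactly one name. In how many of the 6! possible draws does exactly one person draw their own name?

Choose which one of the 6 is fixed: C(6,1) = 6.
The remaining 5 must be deranged: !5 = 44.
Total: 6 × 44 = 264.

264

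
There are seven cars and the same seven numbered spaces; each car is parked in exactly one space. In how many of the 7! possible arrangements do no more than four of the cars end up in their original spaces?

5018

Sum C(7,i)·!(7-i) for i = 0..4:
  i=0: C(7,0)·!7 = 1·1854 = 1854
  i=1: C(7,1)·!6 = 7·265 = 1855
  i=2: C(7,2)·!5 = 21·44 = 924
  i=3: C(7,3)·!4 = 35·9 = 315
  i=4: C(7,4)·!3 = 35·2 = 70
Total = 5018.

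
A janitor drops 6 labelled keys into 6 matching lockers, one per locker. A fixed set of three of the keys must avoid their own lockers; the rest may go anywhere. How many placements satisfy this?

Inclusion-exclusion on the 3 forbidden self-matches:
Σ_{j=0}^{3} (-1)^j C(3,j)(6-j)!
= C(3,0)·6! - C(3,1)·5! + C(3,2)·4! - C(3,3)·3!
= 720 - 360 + 72 - 6
= 426

426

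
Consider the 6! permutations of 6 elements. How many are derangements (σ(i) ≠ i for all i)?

265

Recurrence: !6 = 6·!5 + (-1)^6.
!6 = 6·44 + 1 = 265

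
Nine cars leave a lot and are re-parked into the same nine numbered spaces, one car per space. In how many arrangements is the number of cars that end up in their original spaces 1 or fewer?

# with exactly i fixed is C(9,i)·!(9-i); sum over i=0..1:
  i=0: C(9,0)·!9 = 1·133496 = 133496
  i=1: C(9,1)·!8 = 9·14833 = 133497
Total = 266993.

266993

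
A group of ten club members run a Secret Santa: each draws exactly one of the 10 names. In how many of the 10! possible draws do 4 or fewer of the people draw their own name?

3615536

Sum C(10,i)·!(10-i) for i = 0..4:
  i=0: C(10,0)·!10 = 1·1334961 = 1334961
  i=1: C(10,1)·!9 = 10·133496 = 1334960
  i=2: C(10,2)·!8 = 45·14833 = 667485
  i=3: C(10,3)·!7 = 120·1854 = 222480
  i=4: C(10,4)·!6 = 210·265 = 55650
Total = 3615536.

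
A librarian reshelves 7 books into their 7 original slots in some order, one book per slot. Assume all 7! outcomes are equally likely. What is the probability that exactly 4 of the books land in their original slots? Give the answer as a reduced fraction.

1/72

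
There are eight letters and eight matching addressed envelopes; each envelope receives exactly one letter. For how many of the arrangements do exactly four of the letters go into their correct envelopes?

Pick the 4 fixed positions: C(8,4) = 70 ways.
The other 4 form a derangement: !4 = 9.
Total: 70 × 9 = 630.

630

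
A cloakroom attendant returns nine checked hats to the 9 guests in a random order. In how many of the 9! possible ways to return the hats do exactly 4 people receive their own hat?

Pick the 4 fixed positions: C(9,4) = 126 ways.
The other 5 form a derangement: !5 = 44.
Total: 126 × 44 = 5544.

5544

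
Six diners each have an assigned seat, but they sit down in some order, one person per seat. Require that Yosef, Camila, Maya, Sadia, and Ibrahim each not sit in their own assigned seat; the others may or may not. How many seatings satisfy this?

Inclusion-exclusion on the 5 forbidden self-matches:
Σ_{j=0}^{5} (-1)^j C(5,j)(6-j)!
= C(5,0)·6! - C(5,1)·5! + C(5,2)·4! - C(5,3)·3! + C(5,4)·2! - C(5,5)·1!
= 720 - 600 + 240 - 60 + 10 - 1
= 309

309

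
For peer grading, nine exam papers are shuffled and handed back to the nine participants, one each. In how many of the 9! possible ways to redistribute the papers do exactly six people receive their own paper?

168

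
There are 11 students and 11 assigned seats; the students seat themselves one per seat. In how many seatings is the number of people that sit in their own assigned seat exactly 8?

Choose which 8 of the 11 are fixed: C(11,8) = 165.
The remaining 3 must be deranged: !3 = 2.
Total: 165 × 2 = 330.

330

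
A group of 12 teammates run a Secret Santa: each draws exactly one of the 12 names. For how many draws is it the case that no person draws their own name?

By inclusion-exclusion, !12 = Σ (-1)^k · 12!/k! for k=0..12
= 12! - 12!/1! + 12!/2! - 12!/3! + 12!/4! - 12!/5! + 12!/6! - 12!/7! + 12!/8! - 12!/9! + 12!/10! - 12!/11! + 12!/12!
= 479001600 - 479001600 + 239500800 - 79833600 + 19958400 - 3991680 + 665280 - 95040 + 11880 - 1320 + 132 - 12 + 1
= 176214841

176214841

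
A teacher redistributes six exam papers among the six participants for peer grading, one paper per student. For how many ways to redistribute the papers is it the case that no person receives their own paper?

Use !n = (n-1)(!(n-1) + !(n-2)).
!6 = 5·(44 + 9) = 5·53 = 265

265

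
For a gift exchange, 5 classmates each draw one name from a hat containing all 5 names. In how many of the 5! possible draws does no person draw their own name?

44

The subfactorial !5 = [5!/e] (nearest integer).
5! = 120, and 120/e ≈ 44.15, so !5 = 44.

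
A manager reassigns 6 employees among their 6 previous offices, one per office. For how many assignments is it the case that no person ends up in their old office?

The subfactorial !6 = [6!/e] (nearest integer).
6! = 720, and 720/e ≈ 264.87, so !6 = 265.

265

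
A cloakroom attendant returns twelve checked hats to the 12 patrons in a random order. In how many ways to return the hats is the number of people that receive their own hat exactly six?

Choose which 6 of the 12 are fixed: C(12,6) = 924.
The remaining 6 must be deranged: !6 = 265.
Total: 924 × 265 = 244860.

244860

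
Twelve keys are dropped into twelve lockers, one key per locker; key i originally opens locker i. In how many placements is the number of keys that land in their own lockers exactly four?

7342335

Choose which 4 of the 12 are fixed: C(12,4) = 495.
The other 8 form a derangement: !8 = 14833.
Total: 495 × 14833 = 7342335.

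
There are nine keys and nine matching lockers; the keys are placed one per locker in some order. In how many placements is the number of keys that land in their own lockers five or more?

# with exactly i fixed is C(9,i)·!(9-i); sum over i=5..9:
  i=5: C(9,5)·!4 = 126·9 = 1134
  i=6: C(9,6)·!3 = 84·2 = 168
  i=7: C(9,7)·!2 = 36·1 = 36
  i=8: C(9,8)·!1 = 9·0 = 0
  i=9: C(9,9)·!0 = 1·1 = 1
Total = 1339.

1339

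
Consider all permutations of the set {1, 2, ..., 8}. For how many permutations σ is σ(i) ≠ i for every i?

14833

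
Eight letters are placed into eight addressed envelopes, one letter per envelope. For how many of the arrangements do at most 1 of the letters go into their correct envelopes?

Sum C(8,i)·!(8-i) for i = 0..1:
  i=0: C(8,0)·!8 = 1·14833 = 14833
  i=1: C(8,1)·!7 = 8·1854 = 14832
Total = 29665.

29665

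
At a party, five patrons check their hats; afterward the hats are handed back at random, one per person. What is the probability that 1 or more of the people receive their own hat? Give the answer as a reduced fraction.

19/30

Favorable outcomes: Σ_{i≥1} C(5,i)·!(5-i) = 5·9 + 10·2 + 10·1 + 5·0 + 1·1 = 76.
Total outcomes: 5! = 120.
Probability = 76/120 = 19/30.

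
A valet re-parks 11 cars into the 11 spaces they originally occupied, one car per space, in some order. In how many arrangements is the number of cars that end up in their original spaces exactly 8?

Choose which 8 of the 11 are fixed: C(11,8) = 165.
The other 3 form a derangement: !3 = 2.
Total: 165 × 2 = 330.

330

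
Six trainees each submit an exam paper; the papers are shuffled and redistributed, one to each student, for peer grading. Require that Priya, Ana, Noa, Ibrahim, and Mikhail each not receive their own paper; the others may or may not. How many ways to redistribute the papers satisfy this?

309

Let A_j be the event that the j-th constrained one is fixed. By inclusion-exclusion over the 5 events:
Σ_{j=0}^{5} (-1)^j C(5,j)(6-j)!
= C(5,0)·6! - C(5,1)·5! + C(5,2)·4! - C(5,3)·3! + C(5,4)·2! - C(5,5)·1!
= 720 - 600 + 240 - 60 + 10 - 1
= 309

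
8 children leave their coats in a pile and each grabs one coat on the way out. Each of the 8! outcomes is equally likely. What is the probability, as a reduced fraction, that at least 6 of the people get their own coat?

Favorable outcomes: Σ_{i≥6} C(8,i)·!(8-i) = 28·1 + 8·0 + 1·1 = 29.
Total outcomes: 8! = 40320.
Probability = 29/40320 = 29/40320.

29/40320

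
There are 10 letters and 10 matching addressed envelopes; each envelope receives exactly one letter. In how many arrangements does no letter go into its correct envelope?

Recurrence: !10 = 9·(!9 + !8).
!10 = 9·(133496 + 14833) = 9·148329 = 1334961

1334961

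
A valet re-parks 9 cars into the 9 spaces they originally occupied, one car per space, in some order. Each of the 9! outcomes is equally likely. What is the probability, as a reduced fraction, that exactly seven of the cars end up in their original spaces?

Favorable outcomes: C(9,7)·!2 = 36·1 = 36.
Total outcomes: 9! = 362880.
Probability = 36/362880 = 1/10080.

1/10080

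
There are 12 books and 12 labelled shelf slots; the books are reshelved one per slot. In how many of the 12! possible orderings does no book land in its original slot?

176214841

Use !n = (n-1)(!(n-1) + !(n-2)).
!12 = 11·(14684570 + 1334961) = 11·16019531 = 176214841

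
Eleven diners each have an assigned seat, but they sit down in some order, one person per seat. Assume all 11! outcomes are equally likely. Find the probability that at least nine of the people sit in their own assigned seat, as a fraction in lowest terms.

1/712800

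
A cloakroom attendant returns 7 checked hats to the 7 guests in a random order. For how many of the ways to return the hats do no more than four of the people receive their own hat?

Sum C(7,i)·!(7-i) for i = 0..4:
  i=0: C(7,0)·!7 = 1·1854 = 1854
  i=1: C(7,1)·!6 = 7·265 = 1855
  i=2: C(7,2)·!5 = 21·44 = 924
  i=3: C(7,3)·!4 = 35·9 = 315
  i=4: C(7,4)·!3 = 35·2 = 70
Total = 5018.

5018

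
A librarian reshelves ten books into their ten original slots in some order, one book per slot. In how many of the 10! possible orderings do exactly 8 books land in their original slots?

45

Pick the 8 fixed positions: C(10,8) = 45 ways.
The other 2 form a derangement: !2 = 1.
Total: 45 × 1 = 45.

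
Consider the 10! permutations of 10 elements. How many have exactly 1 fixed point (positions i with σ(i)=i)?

1334960

Choose which one of the 10 is fixed: C(10,1) = 10.
The remaining 9 must be deranged: !9 = 133496.
Total: 10 × 133496 = 1334960.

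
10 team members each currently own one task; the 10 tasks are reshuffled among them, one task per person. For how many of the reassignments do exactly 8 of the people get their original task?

Pick the 8 fixed positions: C(10,8) = 45 ways.
The other 2 form a derangement: !2 = 1.
Total: 45 × 1 = 45.

45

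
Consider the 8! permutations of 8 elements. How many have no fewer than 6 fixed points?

29

# with exactly i fixed is C(8,i)·!(8-i); sum over i=6..8:
  i=6: C(8,6)·!2 = 28·1 = 28
  i=7: C(8,7)·!1 = 8·0 = 0
  i=8: C(8,8)·!0 = 1·1 = 1
Total = 29.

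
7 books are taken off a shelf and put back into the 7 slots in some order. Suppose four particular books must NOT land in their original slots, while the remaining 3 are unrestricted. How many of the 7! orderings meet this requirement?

2790

Inclusion-exclusion on the 4 forbidden self-matches:
Σ_{j=0}^{4} (-1)^j C(4,j)(7-j)!
= C(4,0)·7! - C(4,1)·6! + C(4,2)·5! - C(4,3)·4! + C(4,4)·3!
= 5040 - 2880 + 720 - 96 + 6
= 2790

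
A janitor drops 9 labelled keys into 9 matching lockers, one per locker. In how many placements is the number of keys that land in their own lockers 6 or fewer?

362843

Sum C(9,i)·!(9-i) for i = 0..6:
  i=0: C(9,0)·!9 = 1·133496 = 133496
  i=1: C(9,1)·!8 = 9·14833 = 133497
  i=2: C(9,2)·!7 = 36·1854 = 66744
  i=3: C(9,3)·!6 = 84·265 = 22260
  i=4: C(9,4)·!5 = 126·44 = 5544
  i=5: C(9,5)·!4 = 126·9 = 1134
  i=6: C(9,6)·!3 = 84·2 = 168
Total = 362843.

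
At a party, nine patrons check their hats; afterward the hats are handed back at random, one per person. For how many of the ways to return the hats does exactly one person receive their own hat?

133497

Pick the single fixed position: C(9,1) = 9 ways.
The other 8 form a derangement: !8 = 14833.
Total: 9 × 14833 = 133497.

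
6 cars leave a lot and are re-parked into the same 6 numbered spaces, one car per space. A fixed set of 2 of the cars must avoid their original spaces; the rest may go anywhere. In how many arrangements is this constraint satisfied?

Inclusion-exclusion on the 2 forbidden self-matches:
Σ_{j=0}^{2} (-1)^j C(2,j)(6-j)!
= C(2,0)·6! - C(2,1)·5! + C(2,2)·4!
= 720 - 240 + 24
= 504

504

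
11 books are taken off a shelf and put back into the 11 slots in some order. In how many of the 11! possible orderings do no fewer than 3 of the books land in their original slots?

3205379

# with exactly i fixed is C(11,i)·!(11-i); sum over i=3..11:
  i=3: C(11,3)·!8 = 165·14833 = 2447445
  i=4: C(11,4)·!7 = 330·1854 = 611820
  i=5: C(11,5)·!6 = 462·265 = 122430
  i=6: C(11,6)·!5 = 462·44 = 20328
  i=7: C(11,7)·!4 = 330·9 = 2970
  i=8: C(11,8)·!3 = 165·2 = 330
  i=9: C(11,9)·!2 = 55·1 = 55
  i=10: C(11,10)·!1 = 11·0 = 0
  i=11: C(11,11)·!0 = 1·1 = 1
Total = 3205379.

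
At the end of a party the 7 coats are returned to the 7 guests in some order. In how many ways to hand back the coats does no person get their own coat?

1854

Recurrence: !7 = 6·(!6 + !5).
!7 = 6·(265 + 44) = 6·309 = 1854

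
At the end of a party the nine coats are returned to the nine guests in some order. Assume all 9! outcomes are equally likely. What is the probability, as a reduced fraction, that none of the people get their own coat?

Favorable outcomes: !9 = 133496.
Total outcomes: 9! = 362880.
Probability = 133496/362880 = 16687/45360.

16687/45360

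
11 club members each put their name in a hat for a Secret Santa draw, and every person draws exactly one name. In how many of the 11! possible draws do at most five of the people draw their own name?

# with exactly i fixed is C(11,i)·!(11-i); sum over i=0..5:
  i=0: C(11,0)·!11 = 1·14684570 = 14684570
  i=1: C(11,1)·!10 = 11·1334961 = 14684571
  i=2: C(11,2)·!9 = 55·133496 = 7342280
  i=3: C(11,3)·!8 = 165·14833 = 2447445
  i=4: C(11,4)·!7 = 330·1854 = 611820
  i=5: C(11,5)·!6 = 462·265 = 122430
Total = 39893116.

39893116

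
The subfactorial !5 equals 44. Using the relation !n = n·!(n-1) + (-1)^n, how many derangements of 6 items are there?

265

!6 = 6·44 + 1 = 265.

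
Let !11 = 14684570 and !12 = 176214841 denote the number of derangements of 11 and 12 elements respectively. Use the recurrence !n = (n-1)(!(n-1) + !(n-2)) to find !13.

2290792932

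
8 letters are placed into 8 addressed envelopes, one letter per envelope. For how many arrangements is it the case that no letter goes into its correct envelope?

!8 is the nearest integer to 8!/e.
8! = 40320, and 40320/e ≈ 14832.90, so !8 = 14833.

14833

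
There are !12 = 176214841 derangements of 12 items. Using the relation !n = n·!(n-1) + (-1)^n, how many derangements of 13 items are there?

2290792932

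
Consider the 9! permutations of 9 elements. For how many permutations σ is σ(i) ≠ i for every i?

133496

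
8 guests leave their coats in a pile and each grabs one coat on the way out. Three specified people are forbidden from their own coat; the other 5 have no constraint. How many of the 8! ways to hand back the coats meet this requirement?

Let A_j be the event that the j-th constrained one is fixed. By inclusion-exclusion over the 3 events:
Σ_{j=0}^{3} (-1)^j C(3,j)(8-j)!
= C(3,0)·8! - C(3,1)·7! + C(3,2)·6! - C(3,3)·5!
= 40320 - 15120 + 2160 - 120
= 27240

27240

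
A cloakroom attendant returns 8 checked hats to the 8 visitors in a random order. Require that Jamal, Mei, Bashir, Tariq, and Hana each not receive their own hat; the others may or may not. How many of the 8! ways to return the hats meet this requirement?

Inclusion-exclusion on the 5 forbidden self-matches:
Σ_{j=0}^{5} (-1)^j C(5,j)(8-j)!
= C(5,0)·8! - C(5,1)·7! + C(5,2)·6! - C(5,3)·5! + C(5,4)·4! - C(5,5)·3!
= 40320 - 25200 + 7200 - 1200 + 120 - 6
= 21234

21234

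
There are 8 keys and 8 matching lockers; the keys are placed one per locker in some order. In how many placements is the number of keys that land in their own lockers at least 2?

10655

# with exactly i fixed is C(8,i)·!(8-i); sum over i=2..8:
  i=2: C(8,2)·!6 = 28·265 = 7420
  i=3: C(8,3)·!5 = 56·44 = 2464
  i=4: C(8,4)·!4 = 70·9 = 630
  i=5: C(8,5)·!3 = 56·2 = 112
  i=6: C(8,6)·!2 = 28·1 = 28
  i=7: C(8,7)·!1 = 8·0 = 0
  i=8: C(8,8)·!0 = 1·1 = 1
Total = 10655.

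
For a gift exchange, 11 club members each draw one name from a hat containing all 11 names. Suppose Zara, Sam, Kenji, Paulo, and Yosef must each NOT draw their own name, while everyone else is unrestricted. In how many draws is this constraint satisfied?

25022880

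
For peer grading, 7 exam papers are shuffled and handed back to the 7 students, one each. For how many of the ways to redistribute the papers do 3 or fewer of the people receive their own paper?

4948

Sum C(7,i)·!(7-i) for i = 0..3:
  i=0: C(7,0)·!7 = 1·1854 = 1854
  i=1: C(7,1)·!6 = 7·265 = 1855
  i=2: C(7,2)·!5 = 21·44 = 924
  i=3: C(7,3)·!4 = 35·9 = 315
Total = 4948.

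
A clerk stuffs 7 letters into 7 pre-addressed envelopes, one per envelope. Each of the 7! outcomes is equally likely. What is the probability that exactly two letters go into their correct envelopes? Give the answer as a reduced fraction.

Favorable outcomes: C(7,2)·!5 = 21·44 = 924.
Total outcomes: 7! = 5040.
Probability = 924/5040 = 11/60.

11/60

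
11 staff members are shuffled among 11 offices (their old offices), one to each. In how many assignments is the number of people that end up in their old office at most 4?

39770686

Sum C(11,i)·!(11-i) for i = 0..4:
  i=0: C(11,0)·!11 = 1·14684570 = 14684570
  i=1: C(11,1)·!10 = 11·1334961 = 14684571
  i=2: C(11,2)·!9 = 55·133496 = 7342280
  i=3: C(11,3)·!8 = 165·14833 = 2447445
  i=4: C(11,4)·!7 = 330·1854 = 611820
Total = 39770686.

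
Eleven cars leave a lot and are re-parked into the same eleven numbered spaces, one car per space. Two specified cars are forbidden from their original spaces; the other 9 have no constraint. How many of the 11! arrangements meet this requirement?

33022080

Inclusion-exclusion on the 2 forbidden self-matches:
Σ_{j=0}^{2} (-1)^j C(2,j)(11-j)!
= C(2,0)·11! - C(2,1)·10! + C(2,2)·9!
= 39916800 - 7257600 + 362880
= 33022080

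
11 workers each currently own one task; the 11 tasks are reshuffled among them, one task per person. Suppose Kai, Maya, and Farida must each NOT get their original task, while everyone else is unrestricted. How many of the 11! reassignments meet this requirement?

30078720

Let A_j be the event that the j-th constrained one is fixed. By inclusion-exclusion over the 3 events:
Σ_{j=0}^{3} (-1)^j C(3,j)(11-j)!
= C(3,0)·11! - C(3,1)·10! + C(3,2)·9! - C(3,3)·8!
= 39916800 - 10886400 + 1088640 - 40320
= 30078720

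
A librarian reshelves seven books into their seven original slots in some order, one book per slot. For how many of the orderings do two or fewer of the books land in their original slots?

4633

# with exactly i fixed is C(7,i)·!(7-i); sum over i=0..2:
  i=0: C(7,0)·!7 = 1·1854 = 1854
  i=1: C(7,1)·!6 = 7·265 = 1855
  i=2: C(7,2)·!5 = 21·44 = 924
Total = 4633.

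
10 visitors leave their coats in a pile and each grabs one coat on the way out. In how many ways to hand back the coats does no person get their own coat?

1334961

By inclusion-exclusion, !10 = Σ (-1)^k · 10!/k! for k=0..10
= 10! - 10!/1! + 10!/2! - 10!/3! + 10!/4! - 10!/5! + 10!/6! - 10!/7! + 10!/8! - 10!/9! + 10!/10!
= 3628800 - 3628800 + 1814400 - 604800 + 151200 - 30240 + 5040 - 720 + 90 - 10 + 1
= 1334961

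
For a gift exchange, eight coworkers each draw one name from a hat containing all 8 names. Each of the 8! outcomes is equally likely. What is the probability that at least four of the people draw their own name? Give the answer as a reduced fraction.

Favorable outcomes: Σ_{i≥4} C(8,i)·!(8-i) = 70·9 + 56·2 + 28·1 + 8·0 + 1·1 = 771.
Total outcomes: 8! = 40320.
Probability = 771/40320 = 257/13440.

257/13440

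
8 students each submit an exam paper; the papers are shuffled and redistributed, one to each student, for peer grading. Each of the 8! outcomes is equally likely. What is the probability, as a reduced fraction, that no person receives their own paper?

2119/5760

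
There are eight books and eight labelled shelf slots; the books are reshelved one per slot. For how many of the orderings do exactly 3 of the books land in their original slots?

2464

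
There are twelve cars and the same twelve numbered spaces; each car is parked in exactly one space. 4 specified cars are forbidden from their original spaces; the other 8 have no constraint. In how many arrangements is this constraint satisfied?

Let A_j be the event that the j-th constrained one is fixed. By inclusion-exclusion over the 4 events:
Σ_{j=0}^{4} (-1)^j C(4,j)(12-j)!
= C(4,0)·12! - C(4,1)·11! + C(4,2)·10! - C(4,3)·9! + C(4,4)·8!
= 479001600 - 159667200 + 21772800 - 1451520 + 40320
= 339696000

339696000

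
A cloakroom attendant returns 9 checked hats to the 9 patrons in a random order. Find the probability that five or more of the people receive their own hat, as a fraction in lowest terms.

1339/362880

Favorable outcomes: Σ_{i≥5} C(9,i)·!(9-i) = 126·9 + 84·2 + 36·1 + 9·0 + 1·1 = 1339.
Total outcomes: 9! = 362880.
Probability = 1339/362880 = 1339/362880.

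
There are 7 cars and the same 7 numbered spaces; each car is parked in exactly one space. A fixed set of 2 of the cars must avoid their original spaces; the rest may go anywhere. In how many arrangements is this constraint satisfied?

3720

Inclusion-exclusion on the 2 forbidden self-matches:
Σ_{j=0}^{2} (-1)^j C(2,j)(7-j)!
= C(2,0)·7! - C(2,1)·6! + C(2,2)·5!
= 5040 - 1440 + 120
= 3720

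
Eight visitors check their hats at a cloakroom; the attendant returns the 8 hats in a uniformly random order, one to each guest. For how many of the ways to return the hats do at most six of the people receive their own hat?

40319

# with exactly i fixed is C(8,i)·!(8-i); sum over i=0..6:
  i=0: C(8,0)·!8 = 1·14833 = 14833
  i=1: C(8,1)·!7 = 8·1854 = 14832
  i=2: C(8,2)·!6 = 28·265 = 7420
  i=3: C(8,3)·!5 = 56·44 = 2464
  i=4: C(8,4)·!4 = 70·9 = 630
  i=5: C(8,5)·!3 = 56·2 = 112
  i=6: C(8,6)·!2 = 28·1 = 28
Total = 40319.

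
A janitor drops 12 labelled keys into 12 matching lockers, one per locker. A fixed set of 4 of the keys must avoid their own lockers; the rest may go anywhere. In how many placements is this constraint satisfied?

Inclusion-exclusion on the 4 forbidden self-matches:
Σ_{j=0}^{4} (-1)^j C(4,j)(12-j)!
= C(4,0)·12! - C(4,1)·11! + C(4,2)·10! - C(4,3)·9! + C(4,4)·8!
= 479001600 - 159667200 + 21772800 - 1451520 + 40320
= 339696000

339696000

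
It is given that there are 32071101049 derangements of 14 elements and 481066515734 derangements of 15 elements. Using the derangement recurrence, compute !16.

7697064251745

!16 = (16-1)·(!15 + !14) = 15·(481066515734 + 32071101049) = 15·513137616783 = 7697064251745.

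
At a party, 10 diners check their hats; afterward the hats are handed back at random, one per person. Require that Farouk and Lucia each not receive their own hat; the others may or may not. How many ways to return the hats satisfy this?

Let A_j be the event that the j-th constrained one is fixed. By inclusion-exclusion over the 2 events:
Σ_{j=0}^{2} (-1)^j C(2,j)(10-j)!
= C(2,0)·10! - C(2,1)·9! + C(2,2)·8!
= 3628800 - 725760 + 40320
= 2943360

2943360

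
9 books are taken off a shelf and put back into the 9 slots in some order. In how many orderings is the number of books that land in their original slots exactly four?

Choose which 4 of the 9 are fixed: C(9,4) = 126.
The other 5 form a derangement: !5 = 44.
Total: 126 × 44 = 5544.

5544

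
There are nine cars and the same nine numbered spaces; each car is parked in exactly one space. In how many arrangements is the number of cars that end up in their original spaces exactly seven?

Pick the 7 fixed positions: C(9,7) = 36 ways.
The remaining 2 must be deranged: !2 = 1.
Total: 36 × 1 = 36.

36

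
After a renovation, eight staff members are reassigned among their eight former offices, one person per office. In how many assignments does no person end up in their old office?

14833

Recurrence: !8 = 7·(!7 + !6).
!8 = 7·(1854 + 265) = 7·2119 = 14833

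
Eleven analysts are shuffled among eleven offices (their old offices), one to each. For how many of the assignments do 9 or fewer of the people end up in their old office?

Sum C(11,i)·!(11-i) for i = 0..9:
  i=0: C(11,0)·!11 = 1·14684570 = 14684570
  i=1: C(11,1)·!10 = 11·1334961 = 14684571
  i=2: C(11,2)·!9 = 55·133496 = 7342280
  i=3: C(11,3)·!8 = 165·14833 = 2447445
  i=4: C(11,4)·!7 = 330·1854 = 611820
  i=5: C(11,5)·!6 = 462·265 = 122430
  i=6: C(11,6)·!5 = 462·44 = 20328
  i=7: C(11,7)·!4 = 330·9 = 2970
  i=8: C(11,8)·!3 = 165·2 = 330
  i=9: C(11,9)·!2 = 55·1 = 55
Total = 39916799.

39916799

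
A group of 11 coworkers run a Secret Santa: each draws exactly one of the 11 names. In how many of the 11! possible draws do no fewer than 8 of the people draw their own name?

386

Sum C(11,i)·!(11-i) for i = 8..11:
  i=8: C(11,8)·!3 = 165·2 = 330
  i=9: C(11,9)·!2 = 55·1 = 55
  i=10: C(11,10)·!1 = 11·0 = 0
  i=11: C(11,11)·!0 = 1·1 = 1
Total = 386.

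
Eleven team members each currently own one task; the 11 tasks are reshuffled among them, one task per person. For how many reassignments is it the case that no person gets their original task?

14684570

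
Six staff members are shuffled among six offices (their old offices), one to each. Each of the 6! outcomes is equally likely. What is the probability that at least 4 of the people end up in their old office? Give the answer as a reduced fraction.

Favorable outcomes: Σ_{i≥4} C(6,i)·!(6-i) = 15·1 + 6·0 + 1·1 = 16.
Total outcomes: 6! = 720.
Probability = 16/720 = 1/45.

1/45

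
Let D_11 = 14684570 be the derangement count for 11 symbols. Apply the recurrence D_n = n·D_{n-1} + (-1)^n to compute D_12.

D_12 = 12·14684570 + 1 = 176214841.

176214841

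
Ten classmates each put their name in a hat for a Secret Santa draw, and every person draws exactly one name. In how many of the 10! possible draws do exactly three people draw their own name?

222480

Choose which 3 of the 10 are fixed: C(10,3) = 120.
The remaining 7 must be deranged: !7 = 1854.
Total: 120 × 1854 = 222480.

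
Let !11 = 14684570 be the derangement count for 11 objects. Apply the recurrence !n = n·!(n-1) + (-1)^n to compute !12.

!12 = 12·14684570 + 1 = 176214841.

176214841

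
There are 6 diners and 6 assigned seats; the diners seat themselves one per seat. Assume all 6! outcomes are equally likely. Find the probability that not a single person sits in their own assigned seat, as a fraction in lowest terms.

53/144

Favorable outcomes: !6 = 265.
Total outcomes: 6! = 720.
Probability = 265/720 = 53/144.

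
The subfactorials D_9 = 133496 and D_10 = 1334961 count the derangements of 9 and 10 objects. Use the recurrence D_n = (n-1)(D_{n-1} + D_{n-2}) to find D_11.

D_11 = (11-1)·(D_10 + D_9) = 10·(1334961 + 133496) = 10·1468457 = 14684570.

14684570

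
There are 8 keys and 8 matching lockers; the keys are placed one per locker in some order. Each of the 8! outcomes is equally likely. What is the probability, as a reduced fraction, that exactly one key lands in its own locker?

103/280

Favorable outcomes: C(8,1)·!7 = 8·1854 = 14832.
Total outcomes: 8! = 40320.
Probability = 14832/40320 = 103/280.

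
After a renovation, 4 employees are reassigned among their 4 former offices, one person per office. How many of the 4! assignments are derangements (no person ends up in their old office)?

By inclusion-exclusion, !4 = Σ (-1)^k · 4!/k! for k=0..4
= 4! - 4!/1! + 4!/2! - 4!/3! + 4!/4!
= 24 - 24 + 12 - 4 + 1
= 9

9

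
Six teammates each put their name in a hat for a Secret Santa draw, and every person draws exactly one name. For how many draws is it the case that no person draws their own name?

The number of derangements of 6 is !6 = Σ_{k=0}^{6} (-1)^k·6!/k!
= 6! - 6!/1! + 6!/2! - 6!/3! + 6!/4! - 6!/5! + 6!/6!
= 720 - 720 + 360 - 120 + 30 - 6 + 1
= 265

265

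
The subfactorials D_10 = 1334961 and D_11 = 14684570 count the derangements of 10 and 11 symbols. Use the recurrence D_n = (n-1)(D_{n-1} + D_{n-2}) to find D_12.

176214841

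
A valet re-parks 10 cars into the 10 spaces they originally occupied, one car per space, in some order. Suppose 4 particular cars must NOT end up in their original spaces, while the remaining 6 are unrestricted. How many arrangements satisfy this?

2399760

Let A_j be the event that the j-th constrained one is fixed. By inclusion-exclusion over the 4 events:
Σ_{j=0}^{4} (-1)^j C(4,j)(10-j)!
= C(4,0)·10! - C(4,1)·9! + C(4,2)·8! - C(4,3)·7! + C(4,4)·6!
= 3628800 - 1451520 + 241920 - 20160 + 720
= 2399760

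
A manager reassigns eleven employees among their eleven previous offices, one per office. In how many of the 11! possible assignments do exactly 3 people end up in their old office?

Choose which 3 of the 11 are fixed: C(11,3) = 165.
The other 8 form a derangement: !8 = 14833.
Total: 165 × 14833 = 2447445.

2447445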